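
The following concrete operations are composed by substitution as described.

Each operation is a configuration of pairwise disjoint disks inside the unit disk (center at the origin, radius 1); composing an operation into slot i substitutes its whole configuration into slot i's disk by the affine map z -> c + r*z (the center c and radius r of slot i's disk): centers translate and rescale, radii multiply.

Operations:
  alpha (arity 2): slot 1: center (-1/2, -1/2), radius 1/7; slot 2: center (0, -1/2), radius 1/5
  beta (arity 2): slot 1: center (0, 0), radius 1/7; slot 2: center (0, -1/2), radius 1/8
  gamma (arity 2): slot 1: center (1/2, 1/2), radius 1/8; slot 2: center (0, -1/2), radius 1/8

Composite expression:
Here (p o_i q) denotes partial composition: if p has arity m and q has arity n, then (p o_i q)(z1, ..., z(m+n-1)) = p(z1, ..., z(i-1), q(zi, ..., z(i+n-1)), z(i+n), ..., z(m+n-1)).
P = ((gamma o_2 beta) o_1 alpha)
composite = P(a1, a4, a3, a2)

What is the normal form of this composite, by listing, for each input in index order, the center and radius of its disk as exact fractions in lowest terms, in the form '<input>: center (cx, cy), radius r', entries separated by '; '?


a1: center (7/16, 7/16), radius 1/56; a2: center (0, -9/16), radius 1/64; a3: center (0, -1/2), radius 1/56; a4: center (1/2, 7/16), radius 1/40

Each a-disk chains the slot maps above it in gamma; radii multiply.
input a1: composing its 2 substitution steps yields center (7/16, 7/16), radius 1/56
input a4: composing its 2 substitution steps yields center (1/2, 7/16), radius 1/40
input a3: composing its 2 substitution steps yields center (0, -1/2), radius 1/56
input a2: composing its 2 substitution steps yields center (0, -9/16), radius 1/64


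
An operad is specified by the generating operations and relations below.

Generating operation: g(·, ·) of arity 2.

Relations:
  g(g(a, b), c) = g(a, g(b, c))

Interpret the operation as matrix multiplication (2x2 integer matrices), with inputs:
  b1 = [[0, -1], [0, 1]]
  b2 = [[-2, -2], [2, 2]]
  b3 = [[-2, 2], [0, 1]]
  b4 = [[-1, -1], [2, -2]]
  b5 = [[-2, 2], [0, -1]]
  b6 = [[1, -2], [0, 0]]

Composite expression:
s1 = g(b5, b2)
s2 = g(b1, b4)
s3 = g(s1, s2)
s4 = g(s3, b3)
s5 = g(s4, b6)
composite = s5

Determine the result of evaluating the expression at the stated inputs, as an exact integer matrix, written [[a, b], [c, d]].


g(b5, b2) = [[8, 8], [-2, -2]]
g(b1, b4) = [[-2, 2], [2, -2]]
g(g(b5, b2), g(b1, b4)) = [[0, 0], [0, 0]]
g(g(g(b5, b2), g(b1, b4)), b3) = [[0, 0], [0, 0]]
g(g(g(g(b5, b2), g(b1, b4)), b3), b6) = [[0, 0], [0, 0]]

[[0, 0], [0, 0]]


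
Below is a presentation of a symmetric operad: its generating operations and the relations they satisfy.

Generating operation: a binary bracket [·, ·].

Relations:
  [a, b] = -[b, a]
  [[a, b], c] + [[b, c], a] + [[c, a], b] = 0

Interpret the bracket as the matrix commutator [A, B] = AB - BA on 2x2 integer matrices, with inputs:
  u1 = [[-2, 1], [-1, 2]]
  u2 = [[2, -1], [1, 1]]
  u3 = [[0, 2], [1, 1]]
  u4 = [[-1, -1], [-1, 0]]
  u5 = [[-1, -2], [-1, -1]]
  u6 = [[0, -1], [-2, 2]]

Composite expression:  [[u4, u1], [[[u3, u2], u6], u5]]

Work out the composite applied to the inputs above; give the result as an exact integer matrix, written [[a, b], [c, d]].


[[8, 176], [112, -8]]

[u4, u1] = [[2, -5], [3, -2]]
[u3, u2] = [[3, -1], [2, -3]]
[[u3, u2], u6] = [[4, -8], [8, -4]]
[[[u3, u2], u6], u5] = [[24, -16], [8, -24]]
[[u4, u1], [[[u3, u2], u6], u5]] = [[8, 176], [112, -8]]


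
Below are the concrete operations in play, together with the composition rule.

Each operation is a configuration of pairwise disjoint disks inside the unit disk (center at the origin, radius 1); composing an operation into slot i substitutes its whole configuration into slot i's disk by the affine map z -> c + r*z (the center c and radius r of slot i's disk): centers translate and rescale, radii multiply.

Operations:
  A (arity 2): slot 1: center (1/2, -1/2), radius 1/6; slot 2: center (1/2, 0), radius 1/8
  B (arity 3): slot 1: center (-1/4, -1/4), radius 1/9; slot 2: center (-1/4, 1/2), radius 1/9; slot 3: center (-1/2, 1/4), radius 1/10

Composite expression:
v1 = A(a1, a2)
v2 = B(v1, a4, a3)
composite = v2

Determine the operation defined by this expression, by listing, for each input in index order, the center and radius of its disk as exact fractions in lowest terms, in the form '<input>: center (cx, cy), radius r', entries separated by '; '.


a1: center (-7/36, -11/36), radius 1/54; a2: center (-7/36, -1/4), radius 1/72; a3: center (-1/2, 1/4), radius 1/10; a4: center (-1/4, 1/2), radius 1/9

Only the slot chain above each a matters under B; compose those maps.
for a1, the 2-step affine chain lands on center (-7/36, -11/36), radius 1/54
for a2, the 2-step affine chain lands on center (-7/36, -1/4), radius 1/72
for a4, the 1-step affine chain lands on center (-1/4, 1/2), radius 1/9
for a3, the 1-step affine chain lands on center (-1/2, 1/4), radius 1/10


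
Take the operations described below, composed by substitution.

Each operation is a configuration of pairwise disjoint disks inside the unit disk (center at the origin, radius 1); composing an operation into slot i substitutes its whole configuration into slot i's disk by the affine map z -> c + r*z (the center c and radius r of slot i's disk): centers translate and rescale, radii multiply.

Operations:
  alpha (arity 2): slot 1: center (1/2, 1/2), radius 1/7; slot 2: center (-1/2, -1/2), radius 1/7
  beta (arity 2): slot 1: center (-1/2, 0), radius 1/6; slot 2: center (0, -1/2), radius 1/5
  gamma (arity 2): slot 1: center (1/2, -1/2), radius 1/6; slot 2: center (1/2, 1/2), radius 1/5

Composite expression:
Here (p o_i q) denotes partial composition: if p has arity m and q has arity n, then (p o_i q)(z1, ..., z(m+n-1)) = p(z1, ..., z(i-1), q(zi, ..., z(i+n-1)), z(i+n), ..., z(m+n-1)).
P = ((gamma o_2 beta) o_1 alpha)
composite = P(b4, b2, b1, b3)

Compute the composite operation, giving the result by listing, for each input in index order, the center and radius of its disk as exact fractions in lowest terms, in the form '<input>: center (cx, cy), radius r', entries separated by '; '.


b1: center (2/5, 1/2), radius 1/30; b2: center (5/12, -7/12), radius 1/42; b3: center (1/2, 2/5), radius 1/25; b4: center (7/12, -5/12), radius 1/42


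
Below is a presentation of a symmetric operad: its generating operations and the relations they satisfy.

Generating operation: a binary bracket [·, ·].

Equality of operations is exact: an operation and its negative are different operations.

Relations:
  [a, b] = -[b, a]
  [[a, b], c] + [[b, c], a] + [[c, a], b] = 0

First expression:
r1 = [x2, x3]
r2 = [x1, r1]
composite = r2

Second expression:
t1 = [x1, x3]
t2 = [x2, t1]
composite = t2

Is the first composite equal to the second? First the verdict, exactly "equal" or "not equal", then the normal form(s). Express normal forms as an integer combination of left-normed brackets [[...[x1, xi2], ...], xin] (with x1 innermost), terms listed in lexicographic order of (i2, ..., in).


not equal: they reduce to [[x1, x2], x3] - [[x1, x3], x2] and -[[x1, x3], x2]

In normal form, the first expression is [[x1, x2], x3] - [[x1, x3], x2]
In normal form, the second expression is -[[x1, x3], x2]
They disagree, so not equal.


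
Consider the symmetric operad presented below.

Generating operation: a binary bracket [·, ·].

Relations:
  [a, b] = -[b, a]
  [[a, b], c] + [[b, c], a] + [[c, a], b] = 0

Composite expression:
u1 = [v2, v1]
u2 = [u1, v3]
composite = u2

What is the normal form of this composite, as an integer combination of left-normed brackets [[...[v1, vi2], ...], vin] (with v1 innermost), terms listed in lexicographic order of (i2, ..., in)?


Antisymmetry and Jacobi reduce to v1-anchored left-normed brackets.
Composite bracket: [[v2, v1], v3]
Expanding via [a, b] = ab - ba: 4 signed words (2^2 = 4).
Only words starting with v1 matter:
  from v1v2v3, sign -1: term -[[v1, v2], v3]

-[[v1, v2], v3]


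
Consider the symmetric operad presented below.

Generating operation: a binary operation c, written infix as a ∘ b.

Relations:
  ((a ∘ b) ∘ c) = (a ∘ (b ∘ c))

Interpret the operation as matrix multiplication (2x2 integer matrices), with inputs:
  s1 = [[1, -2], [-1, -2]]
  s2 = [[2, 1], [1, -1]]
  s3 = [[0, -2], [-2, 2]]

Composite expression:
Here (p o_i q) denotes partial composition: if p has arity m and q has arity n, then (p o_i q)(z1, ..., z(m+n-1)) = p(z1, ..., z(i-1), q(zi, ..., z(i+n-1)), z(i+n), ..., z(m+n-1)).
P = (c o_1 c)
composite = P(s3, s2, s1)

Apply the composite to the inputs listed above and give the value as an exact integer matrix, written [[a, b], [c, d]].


(s3 ∘ s2) = [[-2, 2], [-2, -4]]
((s3 ∘ s2) ∘ s1) = [[-4, 0], [2, 12]]

[[-4, 0], [2, 12]]


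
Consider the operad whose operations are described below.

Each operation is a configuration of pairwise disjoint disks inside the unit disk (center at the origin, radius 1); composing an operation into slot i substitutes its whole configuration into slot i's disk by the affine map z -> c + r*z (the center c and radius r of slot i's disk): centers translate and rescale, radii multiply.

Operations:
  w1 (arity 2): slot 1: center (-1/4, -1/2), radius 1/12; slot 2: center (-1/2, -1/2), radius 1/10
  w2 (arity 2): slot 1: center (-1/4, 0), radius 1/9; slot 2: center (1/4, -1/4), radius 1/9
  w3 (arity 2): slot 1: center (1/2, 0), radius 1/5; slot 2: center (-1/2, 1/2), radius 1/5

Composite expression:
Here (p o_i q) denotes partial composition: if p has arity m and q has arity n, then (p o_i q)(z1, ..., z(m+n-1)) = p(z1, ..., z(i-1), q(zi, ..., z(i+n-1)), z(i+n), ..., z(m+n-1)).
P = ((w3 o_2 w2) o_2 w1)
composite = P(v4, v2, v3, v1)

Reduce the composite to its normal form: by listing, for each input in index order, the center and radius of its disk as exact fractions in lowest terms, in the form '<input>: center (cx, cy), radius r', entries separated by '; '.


v1: center (-9/20, 9/20), radius 1/45; v2: center (-5/9, 22/45), radius 1/540; v3: center (-101/180, 22/45), radius 1/450; v4: center (1/2, 0), radius 1/5

Follow each v-input down from w3: c' goes to c + r*c', radius to r*r'.
input v4: composing its 1 substitution step yields center (1/2, 0), radius 1/5
input v2: composing its 3 substitution steps yields center (-5/9, 22/45), radius 1/540
input v3: composing its 3 substitution steps yields center (-101/180, 22/45), radius 1/450
input v1: composing its 2 substitution steps yields center (-9/20, 9/20), radius 1/45


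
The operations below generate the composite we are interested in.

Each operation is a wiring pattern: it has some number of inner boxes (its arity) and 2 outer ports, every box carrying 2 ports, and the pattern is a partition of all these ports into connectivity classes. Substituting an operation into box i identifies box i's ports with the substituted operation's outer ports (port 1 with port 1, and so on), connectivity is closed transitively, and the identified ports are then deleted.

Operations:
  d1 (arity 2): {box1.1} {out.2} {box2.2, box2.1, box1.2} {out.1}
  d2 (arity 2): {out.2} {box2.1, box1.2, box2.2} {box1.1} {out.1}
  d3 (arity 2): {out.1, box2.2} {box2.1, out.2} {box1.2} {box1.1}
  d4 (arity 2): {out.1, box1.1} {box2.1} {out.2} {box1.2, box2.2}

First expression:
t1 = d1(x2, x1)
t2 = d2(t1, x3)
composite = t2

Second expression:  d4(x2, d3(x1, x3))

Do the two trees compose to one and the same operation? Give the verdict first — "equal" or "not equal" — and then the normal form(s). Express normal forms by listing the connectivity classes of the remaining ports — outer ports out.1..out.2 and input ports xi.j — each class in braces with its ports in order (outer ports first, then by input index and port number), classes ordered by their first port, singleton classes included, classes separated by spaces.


not equal — first {out.1} {out.2} {x1.1, x1.2, x2.2} {x2.1} {x3.1, x3.2}, second {out.1, x2.1} {out.2} {x1.1} {x1.2} {x2.2, x3.1} {x3.2}

In normal form, the first expression is {out.1} {out.2} {x1.1, x1.2, x2.2} {x2.1} {x3.1, x3.2}
In normal form, the second expression is {out.1, x2.1} {out.2} {x1.1} {x1.2} {x2.2, x3.1} {x3.2}
The normal forms differ: not equal.


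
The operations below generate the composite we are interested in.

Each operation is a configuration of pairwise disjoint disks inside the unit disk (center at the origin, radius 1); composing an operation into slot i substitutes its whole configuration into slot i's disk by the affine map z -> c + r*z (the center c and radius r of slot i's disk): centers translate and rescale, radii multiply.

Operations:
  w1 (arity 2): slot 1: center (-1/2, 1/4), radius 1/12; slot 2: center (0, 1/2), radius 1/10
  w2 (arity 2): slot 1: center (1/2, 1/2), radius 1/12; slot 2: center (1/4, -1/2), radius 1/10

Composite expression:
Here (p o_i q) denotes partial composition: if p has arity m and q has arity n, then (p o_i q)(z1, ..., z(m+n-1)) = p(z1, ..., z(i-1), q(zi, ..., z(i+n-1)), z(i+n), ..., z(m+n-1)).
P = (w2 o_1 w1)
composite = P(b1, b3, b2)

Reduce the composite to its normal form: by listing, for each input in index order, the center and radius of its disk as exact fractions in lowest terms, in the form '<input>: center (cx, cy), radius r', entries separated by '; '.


b1: center (11/24, 25/48), radius 1/144; b2: center (1/4, -1/2), radius 1/10; b3: center (1/2, 13/24), radius 1/120

Each b-disk chains the slot maps above it in w2; radii multiply.
for b1, the 2-step affine chain lands on center (11/24, 25/48), radius 1/144
for b3, the 2-step affine chain lands on center (1/2, 13/24), radius 1/120
for b2, the 1-step affine chain lands on center (1/4, -1/2), radius 1/10


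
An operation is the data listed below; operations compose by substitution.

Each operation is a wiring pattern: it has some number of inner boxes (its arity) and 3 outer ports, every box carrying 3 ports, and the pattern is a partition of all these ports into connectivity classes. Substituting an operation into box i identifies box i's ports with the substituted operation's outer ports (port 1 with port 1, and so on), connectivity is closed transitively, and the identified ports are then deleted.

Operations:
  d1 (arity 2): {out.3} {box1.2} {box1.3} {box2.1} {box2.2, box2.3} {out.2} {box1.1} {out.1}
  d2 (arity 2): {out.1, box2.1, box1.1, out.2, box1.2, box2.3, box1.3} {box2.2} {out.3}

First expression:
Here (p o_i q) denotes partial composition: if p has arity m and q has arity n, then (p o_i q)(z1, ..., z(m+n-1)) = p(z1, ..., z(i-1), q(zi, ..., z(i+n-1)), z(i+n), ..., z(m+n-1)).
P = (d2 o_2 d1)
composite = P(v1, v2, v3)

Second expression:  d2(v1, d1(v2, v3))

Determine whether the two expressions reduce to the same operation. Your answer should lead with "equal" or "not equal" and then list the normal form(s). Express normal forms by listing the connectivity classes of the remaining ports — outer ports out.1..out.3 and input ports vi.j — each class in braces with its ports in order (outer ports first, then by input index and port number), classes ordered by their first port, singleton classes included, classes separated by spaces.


equal: each reduces to {out.1, out.2, v1.1, v1.2, v1.3} {out.3} {v2.1} {v2.2} {v2.3} {v3.1} {v3.2, v3.3}


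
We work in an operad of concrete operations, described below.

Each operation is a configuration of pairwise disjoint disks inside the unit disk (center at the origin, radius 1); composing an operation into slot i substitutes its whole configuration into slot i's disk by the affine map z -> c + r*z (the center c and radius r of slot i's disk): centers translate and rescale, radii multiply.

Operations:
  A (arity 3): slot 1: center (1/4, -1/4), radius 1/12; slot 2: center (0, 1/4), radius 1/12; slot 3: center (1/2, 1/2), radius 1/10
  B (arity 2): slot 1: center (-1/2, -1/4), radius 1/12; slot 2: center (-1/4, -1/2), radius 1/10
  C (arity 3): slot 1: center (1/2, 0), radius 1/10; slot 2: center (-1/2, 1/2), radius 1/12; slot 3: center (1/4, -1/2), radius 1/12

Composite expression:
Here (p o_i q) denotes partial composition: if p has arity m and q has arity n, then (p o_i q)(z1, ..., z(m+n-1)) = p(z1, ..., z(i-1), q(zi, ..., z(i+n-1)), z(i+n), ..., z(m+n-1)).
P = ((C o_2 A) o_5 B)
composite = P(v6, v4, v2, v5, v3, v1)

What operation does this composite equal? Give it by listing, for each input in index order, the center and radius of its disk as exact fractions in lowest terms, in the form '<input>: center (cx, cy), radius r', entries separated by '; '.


v1: center (11/48, -13/24), radius 1/120; v2: center (-1/2, 25/48), radius 1/144; v3: center (5/24, -25/48), radius 1/144; v4: center (-23/48, 23/48), radius 1/144; v5: center (-11/24, 13/24), radius 1/120; v6: center (1/2, 0), radius 1/10

Affine substitution under C: radii multiply and v-centers shift.
v6 passes through 1 substitution, ending at center (1/2, 0), radius 1/10
v4 passes through 2 substitutions, ending at center (-23/48, 23/48), radius 1/144
v2 passes through 2 substitutions, ending at center (-1/2, 25/48), radius 1/144
v5 passes through 2 substitutions, ending at center (-11/24, 13/24), radius 1/120
v3 passes through 2 substitutions, ending at center (5/24, -25/48), radius 1/144
v1 passes through 2 substitutions, ending at center (11/48, -13/24), radius 1/120


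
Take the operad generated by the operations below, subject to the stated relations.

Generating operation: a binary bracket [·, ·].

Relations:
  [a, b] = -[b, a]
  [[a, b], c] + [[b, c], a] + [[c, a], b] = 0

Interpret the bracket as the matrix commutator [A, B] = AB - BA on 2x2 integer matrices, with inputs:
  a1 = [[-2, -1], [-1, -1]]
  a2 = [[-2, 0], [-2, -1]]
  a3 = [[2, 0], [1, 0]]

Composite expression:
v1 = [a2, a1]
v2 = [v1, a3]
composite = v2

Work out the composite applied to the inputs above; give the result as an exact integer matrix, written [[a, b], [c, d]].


[[1, -2], [6, -1]]

[a2, a1] = [[-2, 1], [1, 2]]
[[a2, a1], a3] = [[1, -2], [6, -1]]


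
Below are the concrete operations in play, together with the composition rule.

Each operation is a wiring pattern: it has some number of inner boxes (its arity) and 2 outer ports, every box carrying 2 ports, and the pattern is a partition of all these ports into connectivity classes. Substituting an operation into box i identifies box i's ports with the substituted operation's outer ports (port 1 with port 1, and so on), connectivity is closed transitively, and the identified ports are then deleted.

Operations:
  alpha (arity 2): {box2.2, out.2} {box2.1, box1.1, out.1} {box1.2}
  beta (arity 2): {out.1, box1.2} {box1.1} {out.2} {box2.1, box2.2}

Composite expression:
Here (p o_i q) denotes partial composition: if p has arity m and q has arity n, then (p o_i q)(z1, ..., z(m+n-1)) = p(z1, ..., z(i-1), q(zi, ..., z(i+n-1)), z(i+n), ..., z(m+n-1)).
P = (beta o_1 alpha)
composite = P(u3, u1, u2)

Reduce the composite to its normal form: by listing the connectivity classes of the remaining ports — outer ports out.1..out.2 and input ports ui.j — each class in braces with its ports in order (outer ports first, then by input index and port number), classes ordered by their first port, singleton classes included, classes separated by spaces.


{out.1, u1.2} {out.2} {u1.1, u3.1} {u2.1, u2.2} {u3.2}

Substituting into beta glues patterns; closure does the rest.
after alpha, the pattern on (u3, u1) reads {out.1, u1.1, u3.1} {out.2, u1.2} {u3.2} (out.j = its outer ports)
after beta, the pattern on (u3, u1, u2) reads {out.1, u1.2} {out.2} {u1.1, u3.1} {u2.1, u2.2} {u3.2} (out.j = its outer ports)


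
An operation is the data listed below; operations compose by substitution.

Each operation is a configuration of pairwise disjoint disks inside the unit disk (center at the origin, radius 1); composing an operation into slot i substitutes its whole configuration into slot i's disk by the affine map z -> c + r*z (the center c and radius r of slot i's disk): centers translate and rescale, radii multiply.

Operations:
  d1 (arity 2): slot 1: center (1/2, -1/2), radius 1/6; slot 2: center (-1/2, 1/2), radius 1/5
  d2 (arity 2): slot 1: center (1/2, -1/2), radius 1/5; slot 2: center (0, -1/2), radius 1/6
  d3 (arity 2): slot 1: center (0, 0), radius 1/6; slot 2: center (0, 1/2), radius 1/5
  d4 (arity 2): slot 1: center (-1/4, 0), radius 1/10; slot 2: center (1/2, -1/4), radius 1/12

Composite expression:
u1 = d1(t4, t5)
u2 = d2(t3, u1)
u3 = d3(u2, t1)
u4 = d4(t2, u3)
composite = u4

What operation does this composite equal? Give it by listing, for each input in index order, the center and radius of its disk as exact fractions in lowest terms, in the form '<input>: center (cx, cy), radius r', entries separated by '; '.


t1: center (1/2, -5/24), radius 1/60; t2: center (-1/4, 0), radius 1/10; t3: center (73/144, -37/144), radius 1/360; t4: center (433/864, -223/864), radius 1/2592; t5: center (431/864, -221/864), radius 1/2160

Below d4, radii multiply path by path; the t-disk centers shift.
tracing t2 down its 1-map path: center (-1/4, 0), radius 1/10
tracing t3 down its 3-map path: center (73/144, -37/144), radius 1/360
tracing t4 down its 4-map path: center (433/864, -223/864), radius 1/2592
tracing t5 down its 4-map path: center (431/864, -221/864), radius 1/2160
tracing t1 down its 2-map path: center (1/2, -5/24), radius 1/60


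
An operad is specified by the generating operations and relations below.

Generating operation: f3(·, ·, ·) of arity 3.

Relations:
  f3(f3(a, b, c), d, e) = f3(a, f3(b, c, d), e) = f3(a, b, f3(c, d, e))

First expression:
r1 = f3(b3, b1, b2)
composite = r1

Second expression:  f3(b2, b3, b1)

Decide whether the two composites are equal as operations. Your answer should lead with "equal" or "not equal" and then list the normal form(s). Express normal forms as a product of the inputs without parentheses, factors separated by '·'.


not equal: they reduce to b3 · b1 · b2 and b2 · b3 · b1

Reducing the first expression gives b3 · b1 · b2
Reducing the second expression gives b2 · b3 · b1
The forms do not match — not equal.


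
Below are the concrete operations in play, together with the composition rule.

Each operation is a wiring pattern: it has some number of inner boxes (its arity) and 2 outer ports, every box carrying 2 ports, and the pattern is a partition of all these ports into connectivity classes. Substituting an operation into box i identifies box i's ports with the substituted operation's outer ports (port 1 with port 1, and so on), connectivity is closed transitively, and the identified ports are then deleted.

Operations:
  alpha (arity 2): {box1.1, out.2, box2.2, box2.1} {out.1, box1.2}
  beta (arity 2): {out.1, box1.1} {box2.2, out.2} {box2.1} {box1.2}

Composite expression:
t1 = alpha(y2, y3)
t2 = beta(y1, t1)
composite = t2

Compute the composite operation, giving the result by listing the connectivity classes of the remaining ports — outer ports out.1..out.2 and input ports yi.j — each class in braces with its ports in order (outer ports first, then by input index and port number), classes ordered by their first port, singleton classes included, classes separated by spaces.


Substituting into beta glues patterns; closure does the rest.
composing alpha on (y2, y3), with out.j its own outer ports: {out.1, y2.2} {out.2, y2.1, y3.1, y3.2}
composing beta on (y1, y2, y3), with out.j its own outer ports: {out.1, y1.1} {out.2, y2.1, y3.1, y3.2} {y1.2} {y2.2}

{out.1, y1.1} {out.2, y2.1, y3.1, y3.2} {y1.2} {y2.2}


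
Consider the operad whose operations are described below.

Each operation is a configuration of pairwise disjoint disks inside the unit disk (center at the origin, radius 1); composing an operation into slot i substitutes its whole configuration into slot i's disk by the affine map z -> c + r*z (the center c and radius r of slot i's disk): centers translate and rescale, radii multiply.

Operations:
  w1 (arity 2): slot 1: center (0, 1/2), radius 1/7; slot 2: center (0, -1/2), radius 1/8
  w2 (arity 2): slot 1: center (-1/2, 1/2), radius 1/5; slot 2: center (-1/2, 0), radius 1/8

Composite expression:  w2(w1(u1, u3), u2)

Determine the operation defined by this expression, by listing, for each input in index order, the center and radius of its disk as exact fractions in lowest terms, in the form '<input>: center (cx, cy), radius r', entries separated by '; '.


Nesting under w2 composes maps z -> c + r*z down each u-path.
u1 passes through 2 substitutions, ending at center (-1/2, 3/5), radius 1/35
u3 passes through 2 substitutions, ending at center (-1/2, 2/5), radius 1/40
u2 passes through 1 substitution, ending at center (-1/2, 0), radius 1/8

u1: center (-1/2, 3/5), radius 1/35; u2: center (-1/2, 0), radius 1/8; u3: center (-1/2, 2/5), radius 1/40


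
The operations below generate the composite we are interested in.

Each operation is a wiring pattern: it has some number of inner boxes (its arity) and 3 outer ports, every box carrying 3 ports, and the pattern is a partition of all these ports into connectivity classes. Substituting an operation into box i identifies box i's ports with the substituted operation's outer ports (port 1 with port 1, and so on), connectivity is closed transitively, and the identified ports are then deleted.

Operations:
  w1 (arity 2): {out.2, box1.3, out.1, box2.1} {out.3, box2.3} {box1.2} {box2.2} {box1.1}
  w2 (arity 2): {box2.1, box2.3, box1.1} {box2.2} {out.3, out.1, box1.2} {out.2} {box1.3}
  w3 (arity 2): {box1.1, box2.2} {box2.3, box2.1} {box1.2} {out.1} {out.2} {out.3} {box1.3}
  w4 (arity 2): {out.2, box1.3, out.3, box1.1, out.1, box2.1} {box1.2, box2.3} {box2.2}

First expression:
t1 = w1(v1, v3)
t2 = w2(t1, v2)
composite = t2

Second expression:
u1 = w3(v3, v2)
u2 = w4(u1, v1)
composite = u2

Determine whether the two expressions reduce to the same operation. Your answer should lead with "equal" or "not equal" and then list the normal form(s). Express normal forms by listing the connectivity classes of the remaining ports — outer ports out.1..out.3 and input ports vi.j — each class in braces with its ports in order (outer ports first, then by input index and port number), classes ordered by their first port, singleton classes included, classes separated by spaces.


The first expression reduces to {out.1, out.3, v1.3, v2.1, v2.3, v3.1} {out.2} {v1.1} {v1.2} {v2.2} {v3.2} {v3.3}
The second expression reduces to {out.1, out.2, out.3, v1.1} {v1.2} {v1.3} {v2.1, v2.3} {v2.2, v3.1} {v3.2} {v3.3}
The forms do not match — not equal.

not equal; the first gives {out.1, out.3, v1.3, v2.1, v2.3, v3.1} {out.2} {v1.1} {v1.2} {v2.2} {v3.2} {v3.3} and the second {out.1, out.2, out.3, v1.1} {v1.2} {v1.3} {v2.1, v2.3} {v2.2, v3.1} {v3.2} {v3.3}


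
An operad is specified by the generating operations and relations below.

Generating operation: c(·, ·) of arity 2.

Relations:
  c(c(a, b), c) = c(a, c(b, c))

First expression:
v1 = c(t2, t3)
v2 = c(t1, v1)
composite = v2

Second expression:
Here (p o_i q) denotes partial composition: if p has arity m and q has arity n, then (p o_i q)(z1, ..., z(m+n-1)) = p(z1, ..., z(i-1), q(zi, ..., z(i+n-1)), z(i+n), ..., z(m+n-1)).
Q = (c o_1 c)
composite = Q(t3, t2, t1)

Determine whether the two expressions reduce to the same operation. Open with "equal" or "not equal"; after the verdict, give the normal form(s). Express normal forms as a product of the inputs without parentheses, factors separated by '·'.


not equal: they reduce to t1 · t2 · t3 and t3 · t2 · t1

The first expression, normalized: t1 · t2 · t3
The second expression, normalized: t3 · t2 · t1
No match — not equal.


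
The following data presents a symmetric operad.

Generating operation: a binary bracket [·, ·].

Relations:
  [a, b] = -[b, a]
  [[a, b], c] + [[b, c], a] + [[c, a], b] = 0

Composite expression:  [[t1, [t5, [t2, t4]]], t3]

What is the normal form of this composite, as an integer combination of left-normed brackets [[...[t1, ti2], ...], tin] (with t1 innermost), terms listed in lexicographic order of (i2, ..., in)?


Skip Jacobi rewriting: expand, keep t1-initial words, read off terms.
Composite bracket: [[t1, [t5, [t2, t4]]], t3]
Under [a, b] = ab - ba we get 16 signed associative words (2^4 = 16).
Coefficients come from the t1-initial words:
  the word t1t2t4t5t3 carries sign -1 and contributes -[[[[t1, t2], t4], t5], t3]
  the word t1t4t2t5t3 carries sign +1 and contributes +[[[[t1, t4], t2], t5], t3]
  the word t1t5t2t4t3 carries sign +1 and contributes +[[[[t1, t5], t2], t4], t3]
  the word t1t5t4t2t3 carries sign -1 and contributes -[[[[t1, t5], t4], t2], t3]

-[[[[t1, t2], t4], t5], t3] + [[[[t1, t4], t2], t5], t3] + [[[[t1, t5], t2], t4], t3] - [[[[t1, t5], t4], t2], t3]


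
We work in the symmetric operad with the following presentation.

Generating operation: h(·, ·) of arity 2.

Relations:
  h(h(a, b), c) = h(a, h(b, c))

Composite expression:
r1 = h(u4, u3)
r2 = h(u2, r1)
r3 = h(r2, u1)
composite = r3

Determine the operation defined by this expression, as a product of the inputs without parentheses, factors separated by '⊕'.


u2 ⊕ u4 ⊕ u3 ⊕ u1

Associativity of h dissolves the nesting; only the u-input order survives.
h(u4, u3) flattens to u4 ⊕ u3
h(u2, h(u4, u3)) flattens to u2 ⊕ u4 ⊕ u3
h(h(u2, h(u4, u3)), u1) flattens to u2 ⊕ u4 ⊕ u3 ⊕ u1


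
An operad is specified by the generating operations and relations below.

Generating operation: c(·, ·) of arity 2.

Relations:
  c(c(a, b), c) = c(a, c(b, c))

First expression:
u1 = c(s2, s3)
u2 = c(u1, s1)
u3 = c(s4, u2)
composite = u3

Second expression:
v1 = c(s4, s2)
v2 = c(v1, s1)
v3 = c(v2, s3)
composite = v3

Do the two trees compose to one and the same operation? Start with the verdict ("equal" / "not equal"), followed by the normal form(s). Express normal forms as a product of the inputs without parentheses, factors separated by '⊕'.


not equal — first s4 ⊕ s2 ⊕ s3 ⊕ s1, second s4 ⊕ s2 ⊕ s1 ⊕ s3

Reducing the first expression gives s4 ⊕ s2 ⊕ s3 ⊕ s1
Reducing the second expression gives s4 ⊕ s2 ⊕ s1 ⊕ s3
Different reductions; not equal.


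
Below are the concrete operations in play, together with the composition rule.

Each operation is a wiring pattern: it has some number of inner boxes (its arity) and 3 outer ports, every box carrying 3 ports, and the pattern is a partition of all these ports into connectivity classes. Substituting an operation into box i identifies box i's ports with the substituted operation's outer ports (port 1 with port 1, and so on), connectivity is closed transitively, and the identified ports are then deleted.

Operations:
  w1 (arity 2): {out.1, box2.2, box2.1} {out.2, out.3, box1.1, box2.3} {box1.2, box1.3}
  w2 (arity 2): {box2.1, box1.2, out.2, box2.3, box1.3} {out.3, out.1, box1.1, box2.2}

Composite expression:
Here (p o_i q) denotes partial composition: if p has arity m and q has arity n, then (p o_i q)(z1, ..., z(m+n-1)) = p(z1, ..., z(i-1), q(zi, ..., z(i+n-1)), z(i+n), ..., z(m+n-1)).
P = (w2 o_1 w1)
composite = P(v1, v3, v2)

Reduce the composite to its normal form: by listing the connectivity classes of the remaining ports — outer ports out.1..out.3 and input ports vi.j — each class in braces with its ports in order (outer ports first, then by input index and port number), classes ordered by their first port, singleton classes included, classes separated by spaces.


{out.1, out.3, v2.2, v3.1, v3.2} {out.2, v1.1, v2.1, v2.3, v3.3} {v1.2, v1.3}

Two ports join when wires chain via w2-identified ports.
after w1, the pattern on (v1, v3) reads {out.1, v3.1, v3.2} {out.2, out.3, v1.1, v3.3} {v1.2, v1.3} (out.j = its outer ports)
after w2, the pattern on (v1, v3, v2) reads {out.1, out.3, v2.2, v3.1, v3.2} {out.2, v1.1, v2.1, v2.3, v3.3} {v1.2, v1.3} (out.j = its outer ports)


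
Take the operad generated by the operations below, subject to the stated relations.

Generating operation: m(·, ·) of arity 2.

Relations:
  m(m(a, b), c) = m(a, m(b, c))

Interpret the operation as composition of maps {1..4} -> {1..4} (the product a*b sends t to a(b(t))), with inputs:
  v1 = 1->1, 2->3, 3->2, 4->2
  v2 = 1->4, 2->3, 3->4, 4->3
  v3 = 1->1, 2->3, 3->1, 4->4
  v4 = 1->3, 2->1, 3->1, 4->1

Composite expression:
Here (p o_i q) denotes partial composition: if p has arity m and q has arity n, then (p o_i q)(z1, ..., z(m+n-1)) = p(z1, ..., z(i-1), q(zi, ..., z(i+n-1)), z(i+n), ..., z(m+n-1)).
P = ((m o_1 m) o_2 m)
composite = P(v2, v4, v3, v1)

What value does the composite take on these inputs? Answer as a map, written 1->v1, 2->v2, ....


1->4, 2->4, 3->4, 4->4


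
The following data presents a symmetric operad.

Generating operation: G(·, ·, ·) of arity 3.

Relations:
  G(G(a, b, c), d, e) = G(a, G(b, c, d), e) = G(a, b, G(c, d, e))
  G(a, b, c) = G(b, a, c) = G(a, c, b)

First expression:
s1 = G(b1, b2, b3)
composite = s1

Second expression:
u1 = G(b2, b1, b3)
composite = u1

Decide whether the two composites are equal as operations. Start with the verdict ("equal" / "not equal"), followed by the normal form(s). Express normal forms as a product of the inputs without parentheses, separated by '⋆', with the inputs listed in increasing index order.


In normal form, the first expression is b1 ⋆ b2 ⋆ b3
In normal form, the second expression is b1 ⋆ b2 ⋆ b3
Same normal form: equal.

equal; both compose to b1 ⋆ b2 ⋆ b3


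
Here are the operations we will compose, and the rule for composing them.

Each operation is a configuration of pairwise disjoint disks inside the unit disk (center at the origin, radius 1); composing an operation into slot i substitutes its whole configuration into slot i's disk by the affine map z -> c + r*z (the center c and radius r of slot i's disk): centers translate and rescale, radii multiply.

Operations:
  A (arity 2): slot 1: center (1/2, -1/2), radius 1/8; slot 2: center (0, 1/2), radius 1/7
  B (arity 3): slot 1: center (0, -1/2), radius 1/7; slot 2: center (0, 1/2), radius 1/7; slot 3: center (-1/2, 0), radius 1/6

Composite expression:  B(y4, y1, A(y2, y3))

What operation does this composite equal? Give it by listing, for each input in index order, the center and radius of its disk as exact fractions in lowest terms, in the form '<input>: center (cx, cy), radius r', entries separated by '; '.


Only the slot chain above each y matters under B; compose those maps.
y4: after 1 affine step, its disk has center (0, -1/2), radius 1/7
y1: after 1 affine step, its disk has center (0, 1/2), radius 1/7
y2: after 2 affine steps, its disk has center (-5/12, -1/12), radius 1/48
y3: after 2 affine steps, its disk has center (-1/2, 1/12), radius 1/42

y1: center (0, 1/2), radius 1/7; y2: center (-5/12, -1/12), radius 1/48; y3: center (-1/2, 1/12), radius 1/42; y4: center (0, -1/2), radius 1/7


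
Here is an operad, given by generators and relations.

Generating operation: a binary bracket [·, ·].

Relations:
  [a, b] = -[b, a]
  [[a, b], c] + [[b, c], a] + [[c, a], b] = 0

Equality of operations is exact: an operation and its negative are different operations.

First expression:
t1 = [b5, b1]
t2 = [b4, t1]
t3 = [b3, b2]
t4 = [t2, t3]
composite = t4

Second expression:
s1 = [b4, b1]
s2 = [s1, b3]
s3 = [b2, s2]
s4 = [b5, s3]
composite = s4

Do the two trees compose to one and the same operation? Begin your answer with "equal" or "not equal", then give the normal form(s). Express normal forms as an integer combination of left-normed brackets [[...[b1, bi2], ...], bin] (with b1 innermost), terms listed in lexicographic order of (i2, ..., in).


not equal: they reduce to -[[[[b1, b5], b4], b2], b3] + [[[[b1, b5], b4], b3], b2] and -[[[[b1, b4], b3], b2], b5]

In normal form, the first expression is -[[[[b1, b5], b4], b2], b3] + [[[[b1, b5], b4], b3], b2]
In normal form, the second expression is -[[[[b1, b4], b3], b2], b5]
The forms do not match — not equal.


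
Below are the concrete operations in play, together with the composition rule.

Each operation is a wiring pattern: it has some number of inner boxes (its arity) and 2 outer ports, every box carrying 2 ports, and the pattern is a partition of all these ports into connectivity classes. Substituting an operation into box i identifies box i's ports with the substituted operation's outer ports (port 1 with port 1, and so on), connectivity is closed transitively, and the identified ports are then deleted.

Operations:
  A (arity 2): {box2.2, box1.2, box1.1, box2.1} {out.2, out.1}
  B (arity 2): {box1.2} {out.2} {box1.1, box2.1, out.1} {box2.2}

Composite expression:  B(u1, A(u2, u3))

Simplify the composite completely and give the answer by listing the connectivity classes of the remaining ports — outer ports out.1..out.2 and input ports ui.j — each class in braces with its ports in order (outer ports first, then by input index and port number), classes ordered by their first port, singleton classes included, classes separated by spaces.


{out.1, u1.1} {out.2} {u1.2} {u2.1, u2.2, u3.1, u3.2}

Reachability decides: close wires over B-identified ports.
composing A on (u2, u3), with out.j its own outer ports: {out.1, out.2} {u2.1, u2.2, u3.1, u3.2}
composing B on (u1, u2, u3), with out.j its own outer ports: {out.1, u1.1} {out.2} {u1.2} {u2.1, u2.2, u3.1, u3.2}


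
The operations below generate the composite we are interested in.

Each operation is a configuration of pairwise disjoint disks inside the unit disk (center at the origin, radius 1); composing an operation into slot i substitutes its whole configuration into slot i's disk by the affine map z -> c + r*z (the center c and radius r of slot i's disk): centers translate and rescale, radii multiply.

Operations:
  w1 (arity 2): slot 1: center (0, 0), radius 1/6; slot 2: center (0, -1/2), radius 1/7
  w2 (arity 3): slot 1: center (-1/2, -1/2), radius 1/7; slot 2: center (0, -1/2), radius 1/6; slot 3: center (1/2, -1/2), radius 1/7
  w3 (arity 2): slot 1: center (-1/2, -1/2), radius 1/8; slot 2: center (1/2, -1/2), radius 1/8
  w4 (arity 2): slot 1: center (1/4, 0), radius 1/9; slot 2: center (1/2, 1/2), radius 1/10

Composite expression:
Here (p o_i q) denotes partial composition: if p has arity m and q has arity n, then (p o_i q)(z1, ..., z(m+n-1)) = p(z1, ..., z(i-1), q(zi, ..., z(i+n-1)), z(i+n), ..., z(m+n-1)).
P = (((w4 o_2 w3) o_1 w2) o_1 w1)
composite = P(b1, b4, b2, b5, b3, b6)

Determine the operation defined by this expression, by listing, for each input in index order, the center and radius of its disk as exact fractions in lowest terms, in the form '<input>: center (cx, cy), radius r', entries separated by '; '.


b1: center (7/36, -1/18), radius 1/378; b2: center (1/4, -1/18), radius 1/54; b3: center (9/20, 9/20), radius 1/80; b4: center (7/36, -4/63), radius 1/441; b5: center (11/36, -1/18), radius 1/63; b6: center (11/20, 9/20), radius 1/80


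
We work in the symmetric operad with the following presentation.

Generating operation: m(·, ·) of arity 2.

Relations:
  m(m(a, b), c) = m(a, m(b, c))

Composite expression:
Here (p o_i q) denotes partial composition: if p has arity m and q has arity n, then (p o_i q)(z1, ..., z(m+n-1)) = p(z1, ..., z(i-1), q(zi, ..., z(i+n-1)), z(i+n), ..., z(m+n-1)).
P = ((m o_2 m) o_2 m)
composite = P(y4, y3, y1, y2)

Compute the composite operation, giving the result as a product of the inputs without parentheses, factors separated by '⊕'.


y4 ⊕ y3 ⊕ y1 ⊕ y2

All parenthesizations of m agree; list the y-inputs left to right.
m(y3, y1) unparenthesizes to y3 ⊕ y1
m(m(y3, y1), y2) unparenthesizes to y3 ⊕ y1 ⊕ y2
m(y4, m(m(y3, y1), y2)) unparenthesizes to y4 ⊕ y3 ⊕ y1 ⊕ y2


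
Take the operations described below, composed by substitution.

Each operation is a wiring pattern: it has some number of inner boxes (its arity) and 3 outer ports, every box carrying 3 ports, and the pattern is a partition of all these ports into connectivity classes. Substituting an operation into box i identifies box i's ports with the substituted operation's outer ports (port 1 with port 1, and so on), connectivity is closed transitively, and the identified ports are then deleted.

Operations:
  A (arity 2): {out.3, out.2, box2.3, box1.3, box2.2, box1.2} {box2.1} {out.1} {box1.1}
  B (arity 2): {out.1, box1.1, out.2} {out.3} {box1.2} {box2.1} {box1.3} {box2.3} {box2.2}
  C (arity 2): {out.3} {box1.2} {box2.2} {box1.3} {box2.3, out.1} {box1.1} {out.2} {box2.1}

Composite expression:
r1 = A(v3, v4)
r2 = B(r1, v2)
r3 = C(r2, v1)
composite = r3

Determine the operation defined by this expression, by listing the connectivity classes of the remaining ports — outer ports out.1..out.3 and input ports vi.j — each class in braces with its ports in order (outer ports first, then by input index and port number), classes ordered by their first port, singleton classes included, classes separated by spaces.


Treat the ports identified at C as solder joints: merge, then drop.
stage A: inputs (v3, v4), connectivity {out.1} {out.2, out.3, v3.2, v3.3, v4.2, v4.3} {v3.1} {v4.1}, out.j its boundary
stage B: inputs (v3, v4, v2), connectivity {out.1, out.2} {out.3} {v2.1} {v2.2} {v2.3} {v3.1} {v3.2, v3.3, v4.2, v4.3} {v4.1}, out.j its boundary
stage C: inputs (v3, v4, v2, v1), connectivity {out.1, v1.3} {out.2} {out.3} {v1.1} {v1.2} {v2.1} {v2.2} {v2.3} {v3.1} {v3.2, v3.3, v4.2, v4.3} {v4.1}, out.j its boundary

{out.1, v1.3} {out.2} {out.3} {v1.1} {v1.2} {v2.1} {v2.2} {v2.3} {v3.1} {v3.2, v3.3, v4.2, v4.3} {v4.1}
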